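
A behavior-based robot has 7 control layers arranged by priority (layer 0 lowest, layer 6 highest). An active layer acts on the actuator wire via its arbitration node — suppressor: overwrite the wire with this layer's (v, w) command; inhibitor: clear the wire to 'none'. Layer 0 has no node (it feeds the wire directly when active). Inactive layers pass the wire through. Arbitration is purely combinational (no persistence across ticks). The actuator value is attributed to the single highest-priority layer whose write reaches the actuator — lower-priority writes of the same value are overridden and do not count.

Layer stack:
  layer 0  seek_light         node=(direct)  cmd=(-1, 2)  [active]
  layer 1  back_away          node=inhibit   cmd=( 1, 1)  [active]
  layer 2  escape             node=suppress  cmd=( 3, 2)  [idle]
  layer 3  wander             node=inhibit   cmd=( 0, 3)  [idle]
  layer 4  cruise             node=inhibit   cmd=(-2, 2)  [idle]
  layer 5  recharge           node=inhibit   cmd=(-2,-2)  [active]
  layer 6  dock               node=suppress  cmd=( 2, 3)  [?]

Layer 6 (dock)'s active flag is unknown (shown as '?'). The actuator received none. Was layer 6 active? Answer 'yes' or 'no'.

If layer 6 is active=yes:
  actuator would be (2, 3)
If layer 6 is active=no:
  actuator would be none
Observed none, so layer 6 was idle.

no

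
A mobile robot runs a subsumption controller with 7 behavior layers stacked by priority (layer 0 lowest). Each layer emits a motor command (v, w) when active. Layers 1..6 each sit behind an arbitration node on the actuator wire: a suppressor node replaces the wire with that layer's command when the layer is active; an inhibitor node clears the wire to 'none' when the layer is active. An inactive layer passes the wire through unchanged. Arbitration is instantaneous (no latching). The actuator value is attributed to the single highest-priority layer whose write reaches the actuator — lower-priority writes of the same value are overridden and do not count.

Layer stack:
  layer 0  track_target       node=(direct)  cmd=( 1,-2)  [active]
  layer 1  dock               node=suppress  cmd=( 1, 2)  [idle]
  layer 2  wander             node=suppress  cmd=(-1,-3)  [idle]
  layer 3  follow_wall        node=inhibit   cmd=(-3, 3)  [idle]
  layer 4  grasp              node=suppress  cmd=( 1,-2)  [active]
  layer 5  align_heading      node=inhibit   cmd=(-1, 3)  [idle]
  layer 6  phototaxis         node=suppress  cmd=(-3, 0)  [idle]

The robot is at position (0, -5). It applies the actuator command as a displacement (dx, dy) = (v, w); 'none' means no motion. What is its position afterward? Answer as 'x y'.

[0] track_target on; wire := (1, -2)
[1] dock off; pass (1, -2)
[2] wander off; pass (1, -2)
[3] follow_wall off; pass (1, -2)
[4] grasp on (suppress); wire := (1, -2)
[5] align_heading off; pass (1, -2)
[6] phototaxis off; pass (1, -2)
output (1, -2)
position: (0, -5) + (1, -2) = (1, -7)

1 -7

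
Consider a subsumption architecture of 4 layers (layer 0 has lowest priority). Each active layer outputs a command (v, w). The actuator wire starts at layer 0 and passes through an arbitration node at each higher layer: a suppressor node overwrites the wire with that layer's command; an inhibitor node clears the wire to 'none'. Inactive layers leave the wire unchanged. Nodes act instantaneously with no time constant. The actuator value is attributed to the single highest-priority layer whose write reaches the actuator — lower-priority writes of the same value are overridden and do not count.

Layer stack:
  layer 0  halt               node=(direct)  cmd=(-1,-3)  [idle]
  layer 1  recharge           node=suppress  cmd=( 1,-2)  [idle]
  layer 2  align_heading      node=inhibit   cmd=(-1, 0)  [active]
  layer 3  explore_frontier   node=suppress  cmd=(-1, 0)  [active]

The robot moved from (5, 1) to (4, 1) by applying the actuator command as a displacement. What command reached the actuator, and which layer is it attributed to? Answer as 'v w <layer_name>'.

-1 0 explore_frontier

displacement = (4, 1) − (5, 1) = (-1, 0)
layer 0 (halt) idle — none
layer 1 (recharge) idle — unchanged: none
layer 2 (align_heading) active — inhibits: none
layer 3 (explore_frontier) active — suppresses: (-1, 0)
→ actuator (-1, 0) — from layer 3 (explore_frontier)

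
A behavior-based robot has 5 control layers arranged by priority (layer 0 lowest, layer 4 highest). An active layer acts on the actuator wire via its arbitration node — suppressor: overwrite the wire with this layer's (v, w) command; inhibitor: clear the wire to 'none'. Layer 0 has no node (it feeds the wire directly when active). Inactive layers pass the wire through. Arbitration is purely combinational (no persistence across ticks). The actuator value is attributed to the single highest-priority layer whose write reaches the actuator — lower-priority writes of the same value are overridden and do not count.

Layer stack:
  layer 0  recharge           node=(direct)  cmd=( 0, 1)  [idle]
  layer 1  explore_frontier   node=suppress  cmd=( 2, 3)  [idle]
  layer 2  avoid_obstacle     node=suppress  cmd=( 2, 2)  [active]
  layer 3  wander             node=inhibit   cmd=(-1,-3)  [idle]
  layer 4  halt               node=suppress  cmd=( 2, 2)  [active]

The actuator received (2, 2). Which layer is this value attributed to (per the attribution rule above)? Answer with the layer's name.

[0] recharge off; wire := none
[1] explore_frontier off; pass none
[2] avoid_obstacle on (suppress); wire := (2, 2)
[3] wander off; pass (2, 2)
[4] halt on (suppress); wire := (2, 2)
output (2, 2)
last writer: layer 4 = halt

halt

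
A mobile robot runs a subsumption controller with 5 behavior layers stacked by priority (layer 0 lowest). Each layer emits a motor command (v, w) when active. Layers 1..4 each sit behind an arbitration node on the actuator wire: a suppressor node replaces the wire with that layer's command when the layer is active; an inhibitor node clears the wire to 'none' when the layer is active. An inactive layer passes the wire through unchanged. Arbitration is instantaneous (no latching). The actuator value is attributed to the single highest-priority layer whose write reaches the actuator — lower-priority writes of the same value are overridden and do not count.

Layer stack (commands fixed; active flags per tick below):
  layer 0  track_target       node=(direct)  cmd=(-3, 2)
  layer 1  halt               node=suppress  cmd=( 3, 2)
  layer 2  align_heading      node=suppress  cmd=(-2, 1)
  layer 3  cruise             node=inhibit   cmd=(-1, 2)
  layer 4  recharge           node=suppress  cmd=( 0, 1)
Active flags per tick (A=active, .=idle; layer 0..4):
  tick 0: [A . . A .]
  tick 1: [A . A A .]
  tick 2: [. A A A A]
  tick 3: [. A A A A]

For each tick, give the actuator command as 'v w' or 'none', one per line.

tick 0:
  layer 0 (track_target) active — direct: (-3, 2)
  layer 1 (halt) idle — unchanged: (-3, 2)
  layer 2 (align_heading) idle — unchanged: (-3, 2)
  layer 3 (cruise) active — inhibits: none
  layer 4 (recharge) idle — unchanged: none
  → actuator none
tick 1:
  layer 0 (track_target) active — direct: (-3, 2)
  layer 1 (halt) idle — unchanged: (-3, 2)
  layer 2 (align_heading) active — suppresses: (-2, 1)
  layer 3 (cruise) active — inhibits: none
  layer 4 (recharge) idle — unchanged: none
  → actuator none
tick 2:
  layer 0 (track_target) idle — none
  layer 1 (halt) active — suppresses: (3, 2)
  layer 2 (align_heading) active — suppresses: (-2, 1)
  layer 3 (cruise) active — inhibits: none
  layer 4 (recharge) active — suppresses: (0, 1)
  → actuator (0, 1)
tick 3:
  layer 0 (track_target) idle — none
  layer 1 (halt) active — suppresses: (3, 2)
  layer 2 (align_heading) active — suppresses: (-2, 1)
  layer 3 (cruise) active — inhibits: none
  layer 4 (recharge) active — suppresses: (0, 1)
  → actuator (0, 1)

none
none
0 1
0 1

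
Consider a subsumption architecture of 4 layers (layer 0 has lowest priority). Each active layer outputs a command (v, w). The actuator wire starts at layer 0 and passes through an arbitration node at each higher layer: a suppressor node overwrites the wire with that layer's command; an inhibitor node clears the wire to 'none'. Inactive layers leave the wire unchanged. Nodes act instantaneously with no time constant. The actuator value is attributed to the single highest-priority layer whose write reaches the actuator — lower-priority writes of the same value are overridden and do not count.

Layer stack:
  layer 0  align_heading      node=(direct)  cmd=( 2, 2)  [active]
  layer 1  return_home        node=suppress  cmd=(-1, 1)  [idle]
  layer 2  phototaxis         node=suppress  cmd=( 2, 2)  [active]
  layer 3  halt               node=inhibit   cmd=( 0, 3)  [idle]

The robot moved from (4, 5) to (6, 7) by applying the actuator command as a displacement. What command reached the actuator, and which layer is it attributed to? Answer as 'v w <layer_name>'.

displacement = (6, 7) − (4, 5) = (2, 2)
L0 align_heading: active, feeds wire = (2, 2)
L1 return_home: idle → wire stays (2, 2)
L2 phototaxis: active, suppressor → wire = (2, 2)
L3 halt: idle → wire stays (2, 2)
actuator = (2, 2) — from layer 2 (phototaxis)

2 2 phototaxis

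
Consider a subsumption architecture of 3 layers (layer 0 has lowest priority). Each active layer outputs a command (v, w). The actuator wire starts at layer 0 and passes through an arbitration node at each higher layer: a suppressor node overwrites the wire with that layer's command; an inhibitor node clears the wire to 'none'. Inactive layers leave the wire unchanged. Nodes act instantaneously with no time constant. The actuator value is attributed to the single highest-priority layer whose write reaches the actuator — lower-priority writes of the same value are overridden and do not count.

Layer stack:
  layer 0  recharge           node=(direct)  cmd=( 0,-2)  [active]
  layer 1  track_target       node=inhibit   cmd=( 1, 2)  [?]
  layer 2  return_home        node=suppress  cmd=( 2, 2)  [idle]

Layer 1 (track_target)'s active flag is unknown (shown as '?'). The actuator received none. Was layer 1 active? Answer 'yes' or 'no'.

yes

If layer 1 is active=yes:
  actuator would be none
If layer 1 is active=no:
  actuator would be (0, -2)
Observed none, so layer 1 was active.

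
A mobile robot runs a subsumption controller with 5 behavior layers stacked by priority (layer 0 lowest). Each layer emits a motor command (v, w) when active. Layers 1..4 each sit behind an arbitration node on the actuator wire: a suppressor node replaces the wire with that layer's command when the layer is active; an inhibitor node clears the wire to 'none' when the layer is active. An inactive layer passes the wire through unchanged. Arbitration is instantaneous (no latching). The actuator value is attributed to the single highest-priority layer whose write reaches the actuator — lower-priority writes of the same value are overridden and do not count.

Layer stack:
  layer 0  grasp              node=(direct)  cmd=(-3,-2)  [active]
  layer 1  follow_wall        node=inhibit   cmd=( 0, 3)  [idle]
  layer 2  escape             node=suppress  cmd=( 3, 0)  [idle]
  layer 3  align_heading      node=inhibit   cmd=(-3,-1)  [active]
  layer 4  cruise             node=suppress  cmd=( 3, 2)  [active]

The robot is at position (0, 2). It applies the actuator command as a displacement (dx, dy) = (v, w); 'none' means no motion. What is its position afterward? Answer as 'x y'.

[0] grasp on; wire := (-3, -2)
[1] follow_wall off; pass (-3, -2)
[2] escape off; pass (-3, -2)
[3] align_heading on (inhibit); wire := none
[4] cruise on (suppress); wire := (3, 2)
output (3, 2)
position: (0, 2) + (3, 2) = (3, 4)

3 4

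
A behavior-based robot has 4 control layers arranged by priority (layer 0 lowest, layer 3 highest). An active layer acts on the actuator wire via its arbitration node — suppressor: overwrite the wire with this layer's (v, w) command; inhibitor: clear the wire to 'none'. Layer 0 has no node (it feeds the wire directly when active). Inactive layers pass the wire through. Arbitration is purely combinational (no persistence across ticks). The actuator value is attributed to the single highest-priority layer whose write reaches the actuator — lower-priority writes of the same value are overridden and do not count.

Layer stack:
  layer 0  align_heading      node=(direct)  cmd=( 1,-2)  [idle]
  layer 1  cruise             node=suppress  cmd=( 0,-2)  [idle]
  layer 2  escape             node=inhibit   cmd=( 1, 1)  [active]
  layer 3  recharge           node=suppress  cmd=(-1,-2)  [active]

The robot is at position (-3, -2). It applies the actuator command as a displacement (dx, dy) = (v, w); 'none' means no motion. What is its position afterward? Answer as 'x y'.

-4 -4

layer 0 (align_heading) idle — none
layer 1 (cruise) idle — unchanged: none
layer 2 (escape) active — inhibits: none
layer 3 (recharge) active — suppresses: (-1, -2)
→ actuator (-1, -2)
position: (-3, -2) + (-1, -2) = (-4, -4)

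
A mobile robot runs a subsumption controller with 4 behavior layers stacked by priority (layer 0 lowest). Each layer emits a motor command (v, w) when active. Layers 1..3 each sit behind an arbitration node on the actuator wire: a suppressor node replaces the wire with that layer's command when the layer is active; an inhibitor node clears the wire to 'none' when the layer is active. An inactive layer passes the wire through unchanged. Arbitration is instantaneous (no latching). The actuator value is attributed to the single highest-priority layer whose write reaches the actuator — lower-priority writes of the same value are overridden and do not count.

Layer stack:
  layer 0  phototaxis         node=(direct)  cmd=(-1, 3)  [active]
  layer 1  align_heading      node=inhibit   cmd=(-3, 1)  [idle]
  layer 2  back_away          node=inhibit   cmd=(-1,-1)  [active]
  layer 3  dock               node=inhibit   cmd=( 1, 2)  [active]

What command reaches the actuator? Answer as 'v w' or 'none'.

none

L0 phototaxis: active, feeds wire = (-1, 3)
L1 align_heading: idle → wire stays (-1, 3)
L2 back_away: active, inhibitor → wire = none
L3 dock: active, inhibitor → wire = none
actuator = none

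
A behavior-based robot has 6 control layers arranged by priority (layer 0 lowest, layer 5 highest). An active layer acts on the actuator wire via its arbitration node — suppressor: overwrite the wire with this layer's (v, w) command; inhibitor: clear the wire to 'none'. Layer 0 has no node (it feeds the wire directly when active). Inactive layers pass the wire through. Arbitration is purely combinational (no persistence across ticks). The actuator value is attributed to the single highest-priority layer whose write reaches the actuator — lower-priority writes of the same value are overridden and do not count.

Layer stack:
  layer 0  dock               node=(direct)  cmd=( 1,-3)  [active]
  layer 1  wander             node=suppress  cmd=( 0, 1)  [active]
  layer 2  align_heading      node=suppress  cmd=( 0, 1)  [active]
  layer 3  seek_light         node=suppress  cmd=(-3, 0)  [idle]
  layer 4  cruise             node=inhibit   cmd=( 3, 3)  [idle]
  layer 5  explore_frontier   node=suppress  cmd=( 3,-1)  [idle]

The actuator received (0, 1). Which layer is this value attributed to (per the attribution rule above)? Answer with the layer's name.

L0 dock: active, feeds wire = (1, -3)
L1 wander: active, suppressor → wire = (0, 1)
L2 align_heading: active, suppressor → wire = (0, 1)
L3 seek_light: idle → wire stays (0, 1)
L4 cruise: idle → wire stays (0, 1)
L5 explore_frontier: idle → wire stays (0, 1)
actuator = (0, 1)
last writer: layer 2 = align_heading

align_heading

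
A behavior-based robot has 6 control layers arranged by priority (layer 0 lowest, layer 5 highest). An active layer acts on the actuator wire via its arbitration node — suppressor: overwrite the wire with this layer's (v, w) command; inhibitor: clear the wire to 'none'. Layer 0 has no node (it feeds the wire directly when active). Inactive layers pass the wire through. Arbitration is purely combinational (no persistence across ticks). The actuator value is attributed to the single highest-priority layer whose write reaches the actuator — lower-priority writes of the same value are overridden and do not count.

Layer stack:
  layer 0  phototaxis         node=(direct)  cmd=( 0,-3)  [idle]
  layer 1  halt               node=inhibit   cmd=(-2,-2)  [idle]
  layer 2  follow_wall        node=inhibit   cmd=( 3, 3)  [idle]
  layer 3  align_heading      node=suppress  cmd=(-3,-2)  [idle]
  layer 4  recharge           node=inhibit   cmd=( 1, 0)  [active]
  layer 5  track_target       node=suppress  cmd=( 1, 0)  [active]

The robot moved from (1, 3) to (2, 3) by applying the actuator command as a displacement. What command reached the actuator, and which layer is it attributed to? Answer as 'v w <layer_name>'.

1 0 track_target

displacement = (2, 3) − (1, 3) = (1, 0)
L0 phototaxis: idle → wire = none
L1 halt: idle → wire stays none
L2 follow_wall: idle → wire stays none
L3 align_heading: idle → wire stays none
L4 recharge: active, inhibitor → wire = none
L5 track_target: active, suppressor → wire = (1, 0)
actuator = (1, 0) — from layer 5 (track_target)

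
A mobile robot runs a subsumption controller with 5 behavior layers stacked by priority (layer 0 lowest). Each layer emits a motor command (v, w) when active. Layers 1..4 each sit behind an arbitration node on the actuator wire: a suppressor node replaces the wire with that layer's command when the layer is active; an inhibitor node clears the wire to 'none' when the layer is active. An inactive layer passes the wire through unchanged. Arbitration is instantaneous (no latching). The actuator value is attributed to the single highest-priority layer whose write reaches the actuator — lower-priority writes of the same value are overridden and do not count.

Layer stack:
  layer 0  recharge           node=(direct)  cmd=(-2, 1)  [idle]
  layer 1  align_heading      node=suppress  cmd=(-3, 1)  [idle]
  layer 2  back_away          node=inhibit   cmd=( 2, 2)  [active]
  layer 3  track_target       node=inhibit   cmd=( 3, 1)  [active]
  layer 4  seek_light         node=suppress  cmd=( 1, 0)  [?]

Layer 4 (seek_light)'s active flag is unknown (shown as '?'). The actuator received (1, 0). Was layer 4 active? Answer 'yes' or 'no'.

If layer 4 is active=yes:
  actuator would be (1, 0)
If layer 4 is active=no:
  actuator would be none
Observed (1, 0), so layer 4 was active.

yes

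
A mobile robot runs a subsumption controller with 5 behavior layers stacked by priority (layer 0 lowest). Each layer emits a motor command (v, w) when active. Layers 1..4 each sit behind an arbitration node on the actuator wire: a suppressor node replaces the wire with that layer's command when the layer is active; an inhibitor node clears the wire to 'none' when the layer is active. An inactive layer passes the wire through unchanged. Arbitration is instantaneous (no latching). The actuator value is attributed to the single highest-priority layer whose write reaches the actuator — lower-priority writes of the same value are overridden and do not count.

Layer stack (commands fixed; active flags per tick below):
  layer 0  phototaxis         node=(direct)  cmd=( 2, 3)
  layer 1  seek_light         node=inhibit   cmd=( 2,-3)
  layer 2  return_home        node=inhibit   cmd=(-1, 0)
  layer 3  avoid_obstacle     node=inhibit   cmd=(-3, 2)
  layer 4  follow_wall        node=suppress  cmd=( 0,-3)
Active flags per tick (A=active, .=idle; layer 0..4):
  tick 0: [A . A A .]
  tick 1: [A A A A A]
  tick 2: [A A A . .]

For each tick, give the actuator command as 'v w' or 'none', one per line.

none
0 -3
none

tick 0:
  layer 0 (phototaxis) active — direct: (2, 3)
  layer 1 (seek_light) idle — unchanged: (2, 3)
  layer 2 (return_home) active — inhibits: none
  layer 3 (avoid_obstacle) active — inhibits: none
  layer 4 (follow_wall) idle — unchanged: none
  → actuator none
tick 1:
  layer 0 (phototaxis) active — direct: (2, 3)
  layer 1 (seek_light) active — inhibits: none
  layer 2 (return_home) active — inhibits: none
  layer 3 (avoid_obstacle) active — inhibits: none
  layer 4 (follow_wall) active — suppresses: (0, -3)
  → actuator (0, -3)
tick 2:
  layer 0 (phototaxis) active — direct: (2, 3)
  layer 1 (seek_light) active — inhibits: none
  layer 2 (return_home) active — inhibits: none
  layer 3 (avoid_obstacle) idle — unchanged: none
  layer 4 (follow_wall) idle — unchanged: none
  → actuator none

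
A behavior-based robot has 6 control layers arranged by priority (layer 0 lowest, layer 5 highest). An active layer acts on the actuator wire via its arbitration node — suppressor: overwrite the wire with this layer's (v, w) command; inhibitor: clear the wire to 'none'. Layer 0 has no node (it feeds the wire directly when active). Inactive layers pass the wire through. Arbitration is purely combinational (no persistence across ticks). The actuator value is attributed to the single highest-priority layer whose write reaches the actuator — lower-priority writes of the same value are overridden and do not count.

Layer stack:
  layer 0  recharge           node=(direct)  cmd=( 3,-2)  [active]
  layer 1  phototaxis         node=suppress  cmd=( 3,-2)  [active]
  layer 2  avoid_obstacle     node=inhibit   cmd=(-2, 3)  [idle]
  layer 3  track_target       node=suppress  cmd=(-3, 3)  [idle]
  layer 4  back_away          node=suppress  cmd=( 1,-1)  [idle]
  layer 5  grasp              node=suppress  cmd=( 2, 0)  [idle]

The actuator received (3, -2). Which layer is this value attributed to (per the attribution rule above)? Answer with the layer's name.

phototaxis

L0 recharge: active, feeds wire = (3, -2)
L1 phototaxis: active, suppressor → wire = (3, -2)
L2 avoid_obstacle: idle → wire stays (3, -2)
L3 track_target: idle → wire stays (3, -2)
L4 back_away: idle → wire stays (3, -2)
L5 grasp: idle → wire stays (3, -2)
actuator = (3, -2)
last writer: layer 1 = phototaxis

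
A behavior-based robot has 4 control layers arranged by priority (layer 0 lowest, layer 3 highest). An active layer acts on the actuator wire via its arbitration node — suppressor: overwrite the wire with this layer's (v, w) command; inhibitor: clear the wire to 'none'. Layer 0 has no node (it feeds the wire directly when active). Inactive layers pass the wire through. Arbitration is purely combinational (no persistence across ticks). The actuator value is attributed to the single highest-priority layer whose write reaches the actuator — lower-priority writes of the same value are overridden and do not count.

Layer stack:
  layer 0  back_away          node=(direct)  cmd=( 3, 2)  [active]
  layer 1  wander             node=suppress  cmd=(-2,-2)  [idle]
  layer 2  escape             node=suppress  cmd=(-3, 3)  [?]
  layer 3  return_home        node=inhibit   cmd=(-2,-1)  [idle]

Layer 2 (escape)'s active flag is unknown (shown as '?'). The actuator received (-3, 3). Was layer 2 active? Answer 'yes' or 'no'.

yes

If layer 2 is active=yes:
  actuator would be (-3, 3)
If layer 2 is active=no:
  actuator would be (3, 2)
Observed (-3, 3), so layer 2 was active.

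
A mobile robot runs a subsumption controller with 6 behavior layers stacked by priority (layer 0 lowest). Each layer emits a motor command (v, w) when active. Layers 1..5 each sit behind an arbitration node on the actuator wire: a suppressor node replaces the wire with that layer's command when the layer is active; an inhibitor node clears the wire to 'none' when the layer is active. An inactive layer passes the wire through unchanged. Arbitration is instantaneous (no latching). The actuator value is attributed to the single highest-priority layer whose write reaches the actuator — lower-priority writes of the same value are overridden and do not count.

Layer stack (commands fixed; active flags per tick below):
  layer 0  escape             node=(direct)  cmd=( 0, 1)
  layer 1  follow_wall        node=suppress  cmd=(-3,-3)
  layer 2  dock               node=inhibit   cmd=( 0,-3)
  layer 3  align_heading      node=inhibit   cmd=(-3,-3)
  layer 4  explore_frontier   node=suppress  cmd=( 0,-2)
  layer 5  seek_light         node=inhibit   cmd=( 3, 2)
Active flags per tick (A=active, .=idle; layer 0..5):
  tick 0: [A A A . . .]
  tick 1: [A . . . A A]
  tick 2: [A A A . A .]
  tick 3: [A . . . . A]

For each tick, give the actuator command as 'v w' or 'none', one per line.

tick 0:
  layer 0 (escape) active — direct: (0, 1)
  layer 1 (follow_wall) active — suppresses: (-3, -3)
  layer 2 (dock) active — inhibits: none
  layer 3 (align_heading) idle — unchanged: none
  layer 4 (explore_frontier) idle — unchanged: none
  layer 5 (seek_light) idle — unchanged: none
  → actuator none
tick 1:
  layer 0 (escape) active — direct: (0, 1)
  layer 1 (follow_wall) idle — unchanged: (0, 1)
  layer 2 (dock) idle — unchanged: (0, 1)
  layer 3 (align_heading) idle — unchanged: (0, 1)
  layer 4 (explore_frontier) active — suppresses: (0, -2)
  layer 5 (seek_light) active — inhibits: none
  → actuator none
tick 2:
  layer 0 (escape) active — direct: (0, 1)
  layer 1 (follow_wall) active — suppresses: (-3, -3)
  layer 2 (dock) active — inhibits: none
  layer 3 (align_heading) idle — unchanged: none
  layer 4 (explore_frontier) active — suppresses: (0, -2)
  layer 5 (seek_light) idle — unchanged: (0, -2)
  → actuator (0, -2)
tick 3:
  layer 0 (escape) active — direct: (0, 1)
  layer 1 (follow_wall) idle — unchanged: (0, 1)
  layer 2 (dock) idle — unchanged: (0, 1)
  layer 3 (align_heading) idle — unchanged: (0, 1)
  layer 4 (explore_frontier) idle — unchanged: (0, 1)
  layer 5 (seek_light) active — inhibits: none
  → actuator none

none
none
0 -2
none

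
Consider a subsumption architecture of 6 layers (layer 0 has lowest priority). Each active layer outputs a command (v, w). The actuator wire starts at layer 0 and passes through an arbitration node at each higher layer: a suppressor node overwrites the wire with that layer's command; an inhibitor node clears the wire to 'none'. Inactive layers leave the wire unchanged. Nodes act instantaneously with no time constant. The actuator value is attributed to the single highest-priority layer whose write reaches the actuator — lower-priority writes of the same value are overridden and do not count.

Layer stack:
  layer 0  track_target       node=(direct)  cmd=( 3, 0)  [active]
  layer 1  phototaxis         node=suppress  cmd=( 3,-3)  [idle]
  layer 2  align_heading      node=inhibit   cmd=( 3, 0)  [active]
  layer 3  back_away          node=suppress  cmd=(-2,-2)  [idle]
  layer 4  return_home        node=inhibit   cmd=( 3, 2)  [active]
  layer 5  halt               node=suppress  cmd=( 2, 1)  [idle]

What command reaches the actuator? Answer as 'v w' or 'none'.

layer 0 (track_target) active — direct: (3, 0)
layer 1 (phototaxis) idle — unchanged: (3, 0)
layer 2 (align_heading) active — inhibits: none
layer 3 (back_away) idle — unchanged: none
layer 4 (return_home) active — inhibits: none
layer 5 (halt) idle — unchanged: none
→ actuator none

none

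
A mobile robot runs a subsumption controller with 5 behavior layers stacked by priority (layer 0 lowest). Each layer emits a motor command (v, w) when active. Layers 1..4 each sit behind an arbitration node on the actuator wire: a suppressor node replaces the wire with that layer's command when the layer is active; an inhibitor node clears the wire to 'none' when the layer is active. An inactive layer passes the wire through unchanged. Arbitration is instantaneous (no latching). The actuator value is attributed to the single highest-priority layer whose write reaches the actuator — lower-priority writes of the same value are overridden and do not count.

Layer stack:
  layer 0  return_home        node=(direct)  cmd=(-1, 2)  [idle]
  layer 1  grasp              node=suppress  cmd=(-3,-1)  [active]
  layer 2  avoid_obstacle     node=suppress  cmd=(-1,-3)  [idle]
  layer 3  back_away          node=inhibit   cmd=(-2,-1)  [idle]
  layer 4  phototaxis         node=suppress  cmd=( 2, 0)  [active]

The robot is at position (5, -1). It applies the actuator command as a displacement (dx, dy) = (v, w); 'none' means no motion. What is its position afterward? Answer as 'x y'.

7 -1

[0] return_home off; wire := none
[1] grasp on (suppress); wire := (-3, -1)
[2] avoid_obstacle off; pass (-3, -1)
[3] back_away off; pass (-3, -1)
[4] phototaxis on (suppress); wire := (2, 0)
output (2, 0)
position: (5, -1) + (2, 0) = (7, -1)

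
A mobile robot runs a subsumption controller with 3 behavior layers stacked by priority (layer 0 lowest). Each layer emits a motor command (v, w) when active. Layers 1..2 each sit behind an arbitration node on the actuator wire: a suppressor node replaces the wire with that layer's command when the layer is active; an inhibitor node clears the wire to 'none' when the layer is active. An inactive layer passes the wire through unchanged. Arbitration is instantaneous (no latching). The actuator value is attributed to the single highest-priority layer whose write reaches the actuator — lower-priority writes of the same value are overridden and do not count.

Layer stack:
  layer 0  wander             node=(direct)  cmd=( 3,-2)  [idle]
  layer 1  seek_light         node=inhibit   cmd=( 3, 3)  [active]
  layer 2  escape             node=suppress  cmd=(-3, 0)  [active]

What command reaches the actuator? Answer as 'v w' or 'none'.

-3 0

[0] wander off; wire := none
[1] seek_light on (inhibit); wire := none
[2] escape on (suppress); wire := (-3, 0)
output (-3, 0)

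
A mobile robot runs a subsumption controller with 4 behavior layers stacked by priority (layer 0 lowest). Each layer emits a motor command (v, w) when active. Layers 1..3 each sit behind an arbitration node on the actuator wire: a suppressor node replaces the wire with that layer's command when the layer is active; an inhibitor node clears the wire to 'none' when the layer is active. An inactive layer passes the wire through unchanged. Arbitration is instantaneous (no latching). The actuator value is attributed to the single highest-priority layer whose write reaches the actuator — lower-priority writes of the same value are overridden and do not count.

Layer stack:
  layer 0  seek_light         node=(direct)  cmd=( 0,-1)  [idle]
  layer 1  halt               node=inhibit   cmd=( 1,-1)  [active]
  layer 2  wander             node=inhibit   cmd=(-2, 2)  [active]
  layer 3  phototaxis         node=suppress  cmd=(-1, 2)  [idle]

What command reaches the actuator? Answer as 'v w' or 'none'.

[0] seek_light off; wire := none
[1] halt on (inhibit); wire := none
[2] wander on (inhibit); wire := none
[3] phototaxis off; pass none
output none

none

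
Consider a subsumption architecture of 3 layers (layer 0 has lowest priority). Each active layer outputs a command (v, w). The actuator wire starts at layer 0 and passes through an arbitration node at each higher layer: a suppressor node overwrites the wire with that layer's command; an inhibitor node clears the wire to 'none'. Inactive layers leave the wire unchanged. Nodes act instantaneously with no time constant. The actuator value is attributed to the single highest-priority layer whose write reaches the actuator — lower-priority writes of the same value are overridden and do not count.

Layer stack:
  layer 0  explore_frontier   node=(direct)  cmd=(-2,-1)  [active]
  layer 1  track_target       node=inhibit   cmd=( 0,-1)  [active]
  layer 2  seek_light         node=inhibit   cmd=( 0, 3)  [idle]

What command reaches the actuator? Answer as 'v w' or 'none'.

none

layer 0 (explore_frontier) active — direct: (-2, -1)
layer 1 (track_target) active — inhibits: none
layer 2 (seek_light) idle — unchanged: none
→ actuator none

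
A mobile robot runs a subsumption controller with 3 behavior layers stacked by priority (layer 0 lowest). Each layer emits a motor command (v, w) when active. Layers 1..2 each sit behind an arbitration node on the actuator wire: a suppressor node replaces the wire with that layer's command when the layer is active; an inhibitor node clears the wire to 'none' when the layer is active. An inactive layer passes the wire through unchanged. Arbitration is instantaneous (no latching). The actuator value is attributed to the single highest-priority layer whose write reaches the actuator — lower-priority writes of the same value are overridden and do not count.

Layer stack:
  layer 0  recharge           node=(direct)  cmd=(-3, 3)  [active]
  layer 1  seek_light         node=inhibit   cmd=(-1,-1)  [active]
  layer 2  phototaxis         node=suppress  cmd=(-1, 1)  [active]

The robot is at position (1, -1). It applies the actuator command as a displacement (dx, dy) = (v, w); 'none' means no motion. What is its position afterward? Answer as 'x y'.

0 0

[0] recharge on; wire := (-3, 3)
[1] seek_light on (inhibit); wire := none
[2] phototaxis on (suppress); wire := (-1, 1)
output (-1, 1)
position: (1, -1) + (-1, 1) = (0, 0)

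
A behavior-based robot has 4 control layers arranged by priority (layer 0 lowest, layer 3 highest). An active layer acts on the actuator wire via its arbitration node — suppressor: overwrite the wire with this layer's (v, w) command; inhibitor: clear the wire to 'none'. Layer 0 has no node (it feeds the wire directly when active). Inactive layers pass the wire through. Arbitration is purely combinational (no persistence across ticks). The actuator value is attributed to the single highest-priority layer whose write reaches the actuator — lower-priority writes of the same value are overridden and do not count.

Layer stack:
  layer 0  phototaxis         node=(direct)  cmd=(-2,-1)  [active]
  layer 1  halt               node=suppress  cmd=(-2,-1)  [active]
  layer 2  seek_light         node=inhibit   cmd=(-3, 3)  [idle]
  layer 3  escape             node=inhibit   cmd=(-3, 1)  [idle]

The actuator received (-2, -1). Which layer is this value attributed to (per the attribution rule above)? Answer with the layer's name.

halt

L0 phototaxis: active, feeds wire = (-2, -1)
L1 halt: active, suppressor → wire = (-2, -1)
L2 seek_light: idle → wire stays (-2, -1)
L3 escape: idle → wire stays (-2, -1)
actuator = (-2, -1)
last writer: layer 1 = halt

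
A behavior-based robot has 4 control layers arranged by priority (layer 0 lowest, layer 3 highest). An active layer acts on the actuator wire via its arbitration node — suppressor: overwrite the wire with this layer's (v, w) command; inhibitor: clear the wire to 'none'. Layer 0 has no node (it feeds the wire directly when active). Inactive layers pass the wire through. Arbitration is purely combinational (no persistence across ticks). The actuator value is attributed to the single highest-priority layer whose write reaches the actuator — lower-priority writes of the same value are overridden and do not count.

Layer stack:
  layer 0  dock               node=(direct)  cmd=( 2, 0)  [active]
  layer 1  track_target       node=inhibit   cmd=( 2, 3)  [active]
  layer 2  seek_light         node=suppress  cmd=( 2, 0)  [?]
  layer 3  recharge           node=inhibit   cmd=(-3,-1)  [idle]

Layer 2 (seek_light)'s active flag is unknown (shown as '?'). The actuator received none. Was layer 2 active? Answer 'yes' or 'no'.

If layer 2 is active=yes:
  actuator would be (2, 0)
If layer 2 is active=no:
  actuator would be none
Observed none, so layer 2 was idle.

no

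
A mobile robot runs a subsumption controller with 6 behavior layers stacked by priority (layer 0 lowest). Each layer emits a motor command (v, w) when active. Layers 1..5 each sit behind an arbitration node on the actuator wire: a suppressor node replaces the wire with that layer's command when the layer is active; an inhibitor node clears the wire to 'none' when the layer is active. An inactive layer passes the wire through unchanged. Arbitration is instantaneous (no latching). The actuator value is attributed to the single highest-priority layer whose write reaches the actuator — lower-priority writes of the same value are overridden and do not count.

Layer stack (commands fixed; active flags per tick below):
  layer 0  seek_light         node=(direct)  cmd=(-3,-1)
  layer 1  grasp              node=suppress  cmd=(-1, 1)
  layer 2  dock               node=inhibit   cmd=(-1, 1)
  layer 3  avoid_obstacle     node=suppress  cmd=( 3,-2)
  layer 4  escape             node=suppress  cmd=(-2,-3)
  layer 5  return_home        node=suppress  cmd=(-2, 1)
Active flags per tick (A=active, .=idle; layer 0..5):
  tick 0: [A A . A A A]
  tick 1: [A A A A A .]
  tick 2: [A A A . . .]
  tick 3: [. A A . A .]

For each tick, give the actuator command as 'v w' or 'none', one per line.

-2 1
-2 -3
none
-2 -3

tick 0:
  L0 seek_light: active, feeds wire = (-3, -1)
  L1 grasp: active, suppressor → wire = (-1, 1)
  L2 dock: idle → wire stays (-1, 1)
  L3 avoid_obstacle: active, suppressor → wire = (3, -2)
  L4 escape: active, suppressor → wire = (-2, -3)
  L5 return_home: active, suppressor → wire = (-2, 1)
  actuator = (-2, 1)
tick 1:
  L0 seek_light: active, feeds wire = (-3, -1)
  L1 grasp: active, suppressor → wire = (-1, 1)
  L2 dock: active, inhibitor → wire = none
  L3 avoid_obstacle: active, suppressor → wire = (3, -2)
  L4 escape: active, suppressor → wire = (-2, -3)
  L5 return_home: idle → wire stays (-2, -3)
  actuator = (-2, -3)
tick 2:
  L0 seek_light: active, feeds wire = (-3, -1)
  L1 grasp: active, suppressor → wire = (-1, 1)
  L2 dock: active, inhibitor → wire = none
  L3 avoid_obstacle: idle → wire stays none
  L4 escape: idle → wire stays none
  L5 return_home: idle → wire stays none
  actuator = none
tick 3:
  L0 seek_light: idle → wire = none
  L1 grasp: active, suppressor → wire = (-1, 1)
  L2 dock: active, inhibitor → wire = none
  L3 avoid_obstacle: idle → wire stays none
  L4 escape: active, suppressor → wire = (-2, -3)
  L5 return_home: idle → wire stays (-2, -3)
  actuator = (-2, -3)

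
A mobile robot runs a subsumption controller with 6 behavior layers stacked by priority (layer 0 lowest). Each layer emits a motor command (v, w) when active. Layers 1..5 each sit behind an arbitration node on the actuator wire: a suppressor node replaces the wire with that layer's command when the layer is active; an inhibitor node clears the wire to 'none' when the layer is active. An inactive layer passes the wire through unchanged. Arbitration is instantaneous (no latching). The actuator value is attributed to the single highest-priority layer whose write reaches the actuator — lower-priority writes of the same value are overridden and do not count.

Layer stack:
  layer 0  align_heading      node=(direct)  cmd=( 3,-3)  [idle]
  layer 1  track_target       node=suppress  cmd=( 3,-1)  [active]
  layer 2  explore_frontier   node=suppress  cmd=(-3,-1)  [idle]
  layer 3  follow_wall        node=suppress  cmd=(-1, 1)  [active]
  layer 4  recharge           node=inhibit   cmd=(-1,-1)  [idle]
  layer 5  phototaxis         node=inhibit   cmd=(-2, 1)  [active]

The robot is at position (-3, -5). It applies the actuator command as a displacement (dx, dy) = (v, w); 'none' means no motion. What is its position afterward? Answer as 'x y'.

-3 -5

layer 0 (align_heading) idle — none
layer 1 (track_target) active — suppresses: (3, -1)
layer 2 (explore_frontier) idle — unchanged: (3, -1)
layer 3 (follow_wall) active — suppresses: (-1, 1)
layer 4 (recharge) idle — unchanged: (-1, 1)
layer 5 (phototaxis) active — inhibits: none
→ actuator none
position: (-3, -5) + none = (-3, -5)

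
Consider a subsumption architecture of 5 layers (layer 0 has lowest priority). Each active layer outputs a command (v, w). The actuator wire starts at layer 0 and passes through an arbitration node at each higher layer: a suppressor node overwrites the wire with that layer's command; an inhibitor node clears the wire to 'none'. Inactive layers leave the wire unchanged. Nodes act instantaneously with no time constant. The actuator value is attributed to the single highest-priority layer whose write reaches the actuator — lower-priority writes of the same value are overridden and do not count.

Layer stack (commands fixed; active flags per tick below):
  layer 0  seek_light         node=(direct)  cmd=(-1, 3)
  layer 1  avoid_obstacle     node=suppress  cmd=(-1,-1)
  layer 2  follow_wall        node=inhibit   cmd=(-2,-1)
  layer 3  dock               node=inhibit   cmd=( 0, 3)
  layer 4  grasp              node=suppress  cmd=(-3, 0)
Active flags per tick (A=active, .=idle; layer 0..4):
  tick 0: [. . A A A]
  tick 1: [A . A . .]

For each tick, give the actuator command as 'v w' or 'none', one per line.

tick 0:
  layer 0 (seek_light) idle — none
  layer 1 (avoid_obstacle) idle — unchanged: none
  layer 2 (follow_wall) active — inhibits: none
  layer 3 (dock) active — inhibits: none
  layer 4 (grasp) active — suppresses: (-3, 0)
  → actuator (-3, 0)
tick 1:
  layer 0 (seek_light) active — direct: (-1, 3)
  layer 1 (avoid_obstacle) idle — unchanged: (-1, 3)
  layer 2 (follow_wall) active — inhibits: none
  layer 3 (dock) idle — unchanged: none
  layer 4 (grasp) idle — unchanged: none
  → actuator none

-3 0
none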